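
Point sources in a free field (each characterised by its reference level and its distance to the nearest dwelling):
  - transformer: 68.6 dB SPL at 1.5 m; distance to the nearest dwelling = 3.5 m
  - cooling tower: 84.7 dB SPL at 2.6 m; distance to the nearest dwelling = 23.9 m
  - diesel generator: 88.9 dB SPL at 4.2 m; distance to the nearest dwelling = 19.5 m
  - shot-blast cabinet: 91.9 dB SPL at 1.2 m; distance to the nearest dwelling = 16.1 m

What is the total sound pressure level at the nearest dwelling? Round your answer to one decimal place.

76.9 dB SPL

Propagate each source to the receiver with L = L_ref − 20·log₁₀(r/r_ref), then add intensities.
transformer: 68.6 − 20·log₁₀(3.5/1.5) = 68.6 − 7.36 = 61.24 dB SPL.
cooling tower: 84.7 − 20·log₁₀(23.9/2.6) = 84.7 − 19.27 = 65.43 dB SPL.
diesel generator: 88.9 − 20·log₁₀(19.5/4.2) = 88.9 − 13.34 = 75.56 dB SPL.
shot-blast cabinet: 91.9 − 20·log₁₀(16.1/1.2) = 91.9 − 22.55 = 69.35 dB SPL.
Σ 10^(L/10) = 4.944e+07 → L_total = 10·log₁₀(4.944e+07) = 76.94 dB SPL.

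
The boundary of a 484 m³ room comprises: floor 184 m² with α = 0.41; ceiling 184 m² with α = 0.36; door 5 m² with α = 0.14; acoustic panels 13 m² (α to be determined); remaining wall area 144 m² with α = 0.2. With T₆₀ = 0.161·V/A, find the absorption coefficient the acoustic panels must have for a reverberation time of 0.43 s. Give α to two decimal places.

Required total absorption A = 0.161·484/0.43 = 181.22 m².
Absorption from the other surfaces = 184·0.41 + 184·0.36 + 5·0.14 + 144·0.2 = 171.18 m², so the acoustic panels must supply 10.04 m² over 13 m².
α = 10.04/13 = 0.772.

0.77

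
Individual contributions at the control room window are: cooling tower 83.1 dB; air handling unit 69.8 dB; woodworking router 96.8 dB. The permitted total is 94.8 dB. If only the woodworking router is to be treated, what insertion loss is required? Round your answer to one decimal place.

2.3 dB

Everything except the woodworking router sums to 10^(83.1/10) + 10^(69.8/10) = 2.137e+08 in linear terms, 83.30 dB.
The limit corresponds to 10^(94.8/10) = 3.020e+09; subtracting the fixed part leaves 2.806e+09 for the woodworking router, i.e. 94.48 dB.
So the woodworking router must be reduced from 96.8 to 94.48 dB: IL = 2.32 dB.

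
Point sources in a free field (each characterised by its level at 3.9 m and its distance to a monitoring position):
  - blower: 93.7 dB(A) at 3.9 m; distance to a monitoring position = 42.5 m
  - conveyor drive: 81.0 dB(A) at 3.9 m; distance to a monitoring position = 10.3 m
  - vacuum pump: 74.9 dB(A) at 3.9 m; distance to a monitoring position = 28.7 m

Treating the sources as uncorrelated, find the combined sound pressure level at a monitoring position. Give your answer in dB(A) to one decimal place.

Apply inverse-square spreading to bring every level to the receiver, then sum 10^(L/10).
blower: 93.7 − 20·log₁₀(42.5/3.9) = 93.7 − 20.75 = 72.95 dB(A).
conveyor drive: 81.0 − 20·log₁₀(10.3/3.9) = 81.0 − 8.44 = 72.56 dB(A).
vacuum pump: 74.9 − 20·log₁₀(28.7/3.9) = 74.9 − 17.34 = 57.56 dB(A).
Σ 10^(L/10) = 3.836e+07 → L_total = 10·log₁₀(3.836e+07) = 75.84 dB(A).

75.8 dB(A)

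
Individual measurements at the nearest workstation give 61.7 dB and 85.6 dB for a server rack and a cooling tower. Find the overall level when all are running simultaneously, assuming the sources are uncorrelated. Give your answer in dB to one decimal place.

85.6 dB

Incoherent sources combine by intensity addition: L_total = 10·log₁₀(Σ 10^(L_i/10)).
Σ 10^(L/10) = 10^(61.7/10) + 10^(85.6/10) = 3.646e+08.
L_total = 10·log₁₀(3.646e+08) = 85.62 dB.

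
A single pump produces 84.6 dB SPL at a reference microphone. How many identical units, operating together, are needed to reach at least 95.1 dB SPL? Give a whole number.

12

Need L₁ + 10·log₁₀ N ≥ 95.1, i.e. log₁₀ N ≥ 1.05.
N ≥ 10^(10.5/10) = 11.220, so N = 12.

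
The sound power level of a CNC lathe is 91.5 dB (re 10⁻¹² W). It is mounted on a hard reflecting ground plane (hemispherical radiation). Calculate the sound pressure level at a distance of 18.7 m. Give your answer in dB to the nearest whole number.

58 dB

L_p = L_w − 10·log₁₀(2π·r²) with r = 18.7 m.
2π·r² = 2197 m², 10·log₁₀ of that is 33.419 dB.
L_p = 91.5 − 33.419 = 58.08 dB.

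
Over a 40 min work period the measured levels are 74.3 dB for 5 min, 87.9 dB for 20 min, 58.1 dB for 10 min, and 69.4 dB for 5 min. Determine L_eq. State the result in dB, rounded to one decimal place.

Weight each interval's intensity by its duration and average over T = 40 min:
Σ tᵢ·10^(Lᵢ/10) = 5·10^(74.3/10) + 20·10^(87.9/10) + 10·10^(58.1/10) + 5·10^(69.4/10) = 1.252e+10.
L_eq = 10·log₁₀(1.252e+10/40) = 84.95 dB.

85.0 dB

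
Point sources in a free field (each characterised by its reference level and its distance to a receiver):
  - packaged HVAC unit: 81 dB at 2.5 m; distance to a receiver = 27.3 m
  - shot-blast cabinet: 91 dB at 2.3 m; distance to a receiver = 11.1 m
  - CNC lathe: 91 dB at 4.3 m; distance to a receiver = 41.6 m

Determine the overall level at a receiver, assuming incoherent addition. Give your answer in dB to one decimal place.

78.4 dB

Propagate each source to the receiver with L = L_ref − 20·log₁₀(r/r_ref), then add intensities.
packaged HVAC unit: 81 − 20·log₁₀(27.3/2.5) = 81 − 20.76 = 60.24 dB.
shot-blast cabinet: 91 − 20·log₁₀(11.1/2.3) = 91 − 13.67 = 77.33 dB.
CNC lathe: 91 − 20·log₁₀(41.6/4.3) = 91 − 19.71 = 71.29 dB.
Σ 10^(L/10) = 6.856e+07 → L_total = 10·log₁₀(6.856e+07) = 78.36 dB.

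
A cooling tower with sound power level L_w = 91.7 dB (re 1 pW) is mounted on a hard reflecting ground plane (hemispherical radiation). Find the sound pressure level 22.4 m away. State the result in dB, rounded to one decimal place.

56.7 dB

L_p = L_w − 10·log₁₀(2π·r²) with r = 22.4 m.
2π·r² = 3153 m², 10·log₁₀ of that is 34.987 dB.
L_p = 91.7 − 34.987 = 56.71 dB.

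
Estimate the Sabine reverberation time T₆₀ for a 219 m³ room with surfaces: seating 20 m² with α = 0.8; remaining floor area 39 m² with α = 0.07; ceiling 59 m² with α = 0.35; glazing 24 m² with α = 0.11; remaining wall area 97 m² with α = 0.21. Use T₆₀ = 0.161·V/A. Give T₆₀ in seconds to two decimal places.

A = Σ Sᵢαᵢ = 20·0.8 + 39·0.07 + 59·0.35 + 24·0.11 + 97·0.21 = 62.39 m².
T₆₀ = 0.161 × 219 / 62.39 = 0.565 s.

0.57 s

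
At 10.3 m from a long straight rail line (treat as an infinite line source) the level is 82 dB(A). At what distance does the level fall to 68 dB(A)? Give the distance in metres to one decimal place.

258.7 m

For a line source L₁ − L₂ = 10·log₁₀(r₂/r₁), so r₂ = r₁·10^((L₁−L₂)/10).
r₂ = 10.3·10^((82−68)/10) = 10.3·10^(14.0/10) = 258.72 m.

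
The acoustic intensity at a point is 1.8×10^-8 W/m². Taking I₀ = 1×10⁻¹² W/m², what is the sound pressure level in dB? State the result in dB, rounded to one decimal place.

I/I₀ = 1.8×10^-8/10⁻¹² = 1.8×10^4, and L = 10·log₁₀(I/I₀).
L = 10·(0.2553 + 4) = 42.55 dB.

42.6 dB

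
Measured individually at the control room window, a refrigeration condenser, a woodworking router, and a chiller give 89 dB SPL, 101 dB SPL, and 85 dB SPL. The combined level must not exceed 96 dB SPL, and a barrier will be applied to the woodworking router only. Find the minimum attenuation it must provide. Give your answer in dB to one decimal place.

6.4 dB

The untreated sources together contribute 10^(89/10) + 10^(85/10) = 1.111e+09, i.e. 90.46 dB SPL.
The limit corresponds to 10^(96/10) = 3.981e+09; subtracting the fixed part leaves 2.871e+09 for the woodworking router, i.e. 94.58 dB SPL.
So the woodworking router must be reduced from 101 to 94.58 dB SPL: IL = 6.42 dB.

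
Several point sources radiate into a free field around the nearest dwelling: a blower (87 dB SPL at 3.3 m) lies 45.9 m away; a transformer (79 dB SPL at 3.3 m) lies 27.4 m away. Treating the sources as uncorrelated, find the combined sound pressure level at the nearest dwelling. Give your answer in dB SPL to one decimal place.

65.7 dB SPL

Propagate each source to the receiver with L = L_ref − 20·log₁₀(r/r_ref), then add intensities.
blower: 87 − 20·log₁₀(45.9/3.3) = 87 − 22.87 = 64.13 dB SPL.
transformer: 79 − 20·log₁₀(27.4/3.3) = 79 − 18.38 = 60.62 dB SPL.
Σ 10^(L/10) = 3.743e+06 → L_total = 10·log₁₀(3.743e+06) = 65.73 dB SPL.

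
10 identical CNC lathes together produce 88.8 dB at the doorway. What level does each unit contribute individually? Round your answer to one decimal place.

Dividing the total intensity by 10 lowers the level by 10·log₁₀ 10 = 10.000 dB: L₁ = 88.8 − 10.000.

78.8 dB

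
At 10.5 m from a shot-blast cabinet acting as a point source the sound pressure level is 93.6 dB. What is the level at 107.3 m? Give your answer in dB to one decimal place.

73.4 dB

For a point source, L₂ = L₁ − 20·log₁₀(r₂/r₁).
L₂ = 93.6 − 20·log₁₀(107.3/10.5) = 93.6 − 20.188 = 73.41 dB.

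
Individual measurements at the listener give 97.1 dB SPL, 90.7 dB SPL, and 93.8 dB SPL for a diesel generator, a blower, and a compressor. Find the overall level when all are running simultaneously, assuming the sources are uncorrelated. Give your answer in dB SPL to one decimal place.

99.4 dB SPL

For uncorrelated sources the intensities add, so convert each level to linear form, sum, and take 10·log₁₀ of the total.
Σ 10^(L/10) = 10^(97.1/10) + 10^(90.7/10) + 10^(93.8/10) = 8.702e+09.
L_total = 10·log₁₀(8.702e+09) = 99.40 dB SPL.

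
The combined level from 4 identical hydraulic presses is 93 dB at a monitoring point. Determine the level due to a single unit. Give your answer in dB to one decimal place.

4 equal contributions raise the level by 10·log₁₀ 4 = 6.021 dB, so each unit alone gives 93 − 6.021.

87.0 dB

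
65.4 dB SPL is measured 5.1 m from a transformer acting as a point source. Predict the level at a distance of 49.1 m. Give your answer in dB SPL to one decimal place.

Spherical spreading from a point source gives a 20·log₁₀(r₂/r₁) drop.
L₂ = 65.4 − 20·log₁₀(49.1/5.1) = 65.4 − 19.670 = 45.73 dB SPL.

45.7 dB SPL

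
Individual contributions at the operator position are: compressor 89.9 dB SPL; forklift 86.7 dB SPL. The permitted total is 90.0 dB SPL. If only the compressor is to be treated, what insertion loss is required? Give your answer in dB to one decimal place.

Fixed contribution from the other source: Σ 10^(L/10) = 10^(86.7/10) = 4.677e+08 (86.70 dB SPL).
To meet 90.0 dB SPL overall, the treated compressor may contribute at most 10^(90.0/10) − 4.677e+08 = 5.323e+08, i.e. 87.26 dB SPL.
So the compressor must be reduced from 89.9 to 87.26 dB SPL: IL = 2.64 dB.

2.6 dB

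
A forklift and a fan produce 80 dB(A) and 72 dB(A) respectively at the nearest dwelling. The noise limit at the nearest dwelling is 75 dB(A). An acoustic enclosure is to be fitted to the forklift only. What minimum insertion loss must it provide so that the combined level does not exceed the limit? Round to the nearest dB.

8 dB

The untreated sources together contribute 10^(72/10) = 1.585e+07, i.e. 72.00 dB(A).
To meet 75 dB(A) overall, the treated forklift may contribute at most 10^(75/10) − 1.585e+07 = 1.577e+07, i.e. 71.98 dB(A).
So the forklift must be reduced from 80 to 71.98 dB(A): IL = 8.02 dB.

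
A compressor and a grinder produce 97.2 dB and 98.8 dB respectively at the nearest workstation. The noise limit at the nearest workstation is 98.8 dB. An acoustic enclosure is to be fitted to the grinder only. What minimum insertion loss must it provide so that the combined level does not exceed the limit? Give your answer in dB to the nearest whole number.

Fixed contribution from the other source: Σ 10^(L/10) = 10^(97.2/10) = 5.248e+09 (97.20 dB).
The limit corresponds to 10^(98.8/10) = 7.586e+09; subtracting the fixed part leaves 2.338e+09 for the grinder, i.e. 93.69 dB.
Required insertion loss = 98.8 − 93.69 = 5.11 dB.

5 dB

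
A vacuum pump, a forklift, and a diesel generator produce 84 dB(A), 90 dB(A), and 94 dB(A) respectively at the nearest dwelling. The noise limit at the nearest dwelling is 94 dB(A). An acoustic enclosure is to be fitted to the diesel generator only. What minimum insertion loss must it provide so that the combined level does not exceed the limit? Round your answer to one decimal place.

Fixed contribution from the other sources: Σ 10^(L/10) = 10^(84/10) + 10^(90/10) = 1.251e+09 (90.97 dB(A)).
To meet 94 dB(A) overall, the treated diesel generator may contribute at most 10^(94/10) − 1.251e+09 = 1.261e+09, i.e. 91.01 dB(A).
Required insertion loss = 94 − 91.01 = 2.99 dB.

3.0 dB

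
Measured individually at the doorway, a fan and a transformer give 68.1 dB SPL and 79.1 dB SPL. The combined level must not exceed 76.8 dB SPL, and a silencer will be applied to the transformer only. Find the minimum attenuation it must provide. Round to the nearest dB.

Fixed contribution from the other source: Σ 10^(L/10) = 10^(68.1/10) = 6.457e+06 (68.10 dB SPL).
The limit corresponds to 10^(76.8/10) = 4.786e+07; subtracting the fixed part leaves 4.141e+07 for the transformer, i.e. 76.17 dB SPL.
So the transformer must be reduced from 79.1 to 76.17 dB SPL: IL = 2.93 dB.

3 dB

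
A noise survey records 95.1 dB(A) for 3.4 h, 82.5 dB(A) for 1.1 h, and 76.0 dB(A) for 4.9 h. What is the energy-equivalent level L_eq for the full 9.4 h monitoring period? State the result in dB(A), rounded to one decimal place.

Weight each interval's intensity by its duration and average over T = 9.4 h:
Σ tᵢ·10^(Lᵢ/10) = 3.4·10^(95.1/10) + 1.1·10^(82.5/10) + 4.9·10^(76.0/10) = 1.139e+10.
L_eq = 10·log₁₀(1.139e+10/9.4) = 90.84 dB(A).

90.8 dB(A)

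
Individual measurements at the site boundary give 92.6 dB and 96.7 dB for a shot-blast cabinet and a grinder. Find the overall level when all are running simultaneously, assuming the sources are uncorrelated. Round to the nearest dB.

98 dB

Incoherent sources combine by intensity addition: L_total = 10·log₁₀(Σ 10^(L_i/10)).
Σ 10^(L/10) = 10^(92.6/10) + 10^(96.7/10) = 6.497e+09.
L_total = 10·log₁₀(6.497e+09) = 98.13 dB.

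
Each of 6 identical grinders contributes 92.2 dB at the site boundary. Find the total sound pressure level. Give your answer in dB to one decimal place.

L_total = L₁ + 10·log₁₀ N for N identical incoherent sources.
L_total = 92.2 + 10·log₁₀(6) = 92.2 + 7.782 = 99.98 dB.

100.0 dB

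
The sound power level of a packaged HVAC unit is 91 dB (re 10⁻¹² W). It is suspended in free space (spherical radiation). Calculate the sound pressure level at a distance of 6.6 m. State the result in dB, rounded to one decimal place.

Free-field spherical radiation: L_p = L_w − 10·log₁₀(4π·r²), r = 6.6 m.
4π·r² = 547.4 m², 10·log₁₀ of that is 27.383 dB.
L_p = 91 − 27.383 = 63.62 dB.

63.6 dB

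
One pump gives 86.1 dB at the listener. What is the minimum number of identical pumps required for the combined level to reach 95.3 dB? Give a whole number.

The shortfall is 95.3 − 86.1 = 9.2 dB, and N units add 10·log₁₀ N, so need 10·log₁₀ N ≥ 9.2.
N ≥ 10^(9.2/10) = 8.318, so N = 9.

9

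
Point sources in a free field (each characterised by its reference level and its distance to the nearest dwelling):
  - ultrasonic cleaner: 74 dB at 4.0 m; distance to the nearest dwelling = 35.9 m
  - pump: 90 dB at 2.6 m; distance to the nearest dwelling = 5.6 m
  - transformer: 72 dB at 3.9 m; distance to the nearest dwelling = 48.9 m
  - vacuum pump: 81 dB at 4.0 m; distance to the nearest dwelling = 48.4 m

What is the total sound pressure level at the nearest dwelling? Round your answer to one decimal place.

83.4 dB

First find each source's level at the receiver (point-source: −20·log₁₀(r/r_ref)), then combine on an intensity basis.
ultrasonic cleaner: 74 − 20·log₁₀(35.9/4.0) = 74 − 19.06 = 54.94 dB.
pump: 90 − 20·log₁₀(5.6/2.6) = 90 − 6.66 = 83.34 dB.
transformer: 72 − 20·log₁₀(48.9/3.9) = 72 − 21.96 = 50.04 dB.
vacuum pump: 81 − 20·log₁₀(48.4/4.0) = 81 − 21.66 = 59.34 dB.
Σ 10^(L/10) = 2.168e+08 → L_total = 10·log₁₀(2.168e+08) = 83.36 dB.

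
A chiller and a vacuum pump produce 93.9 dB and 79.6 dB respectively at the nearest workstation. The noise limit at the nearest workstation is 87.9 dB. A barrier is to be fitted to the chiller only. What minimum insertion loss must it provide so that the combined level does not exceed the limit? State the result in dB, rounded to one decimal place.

6.7 dB

Fixed contribution from the other source: Σ 10^(L/10) = 10^(79.6/10) = 9.120e+07 (79.60 dB).
The limit corresponds to 10^(87.9/10) = 6.166e+08; subtracting the fixed part leaves 5.254e+08 for the chiller, i.e. 87.20 dB.
Required insertion loss = 93.9 − 87.20 = 6.70 dB.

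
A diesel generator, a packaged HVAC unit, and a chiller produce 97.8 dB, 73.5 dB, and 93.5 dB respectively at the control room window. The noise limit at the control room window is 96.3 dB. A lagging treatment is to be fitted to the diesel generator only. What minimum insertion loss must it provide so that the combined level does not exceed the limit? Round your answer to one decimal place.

Everything except the diesel generator sums to 10^(73.5/10) + 10^(93.5/10) = 2.261e+09 in linear terms, 93.54 dB.
The limit corresponds to 10^(96.3/10) = 4.266e+09; subtracting the fixed part leaves 2.005e+09 for the diesel generator, i.e. 93.02 dB.
So the diesel generator must be reduced from 97.8 to 93.02 dB: IL = 4.78 dB.

4.8 dB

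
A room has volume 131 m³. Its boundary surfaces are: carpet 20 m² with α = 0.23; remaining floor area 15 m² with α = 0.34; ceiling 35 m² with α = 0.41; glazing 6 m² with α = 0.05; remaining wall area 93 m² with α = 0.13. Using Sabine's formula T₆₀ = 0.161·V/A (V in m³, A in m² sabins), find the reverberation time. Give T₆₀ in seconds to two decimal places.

Total absorption A = 20·0.23 + 15·0.34 + 35·0.41 + 6·0.05 + 93·0.13 = 36.44 m² sabins.
T₆₀ = 0.161 × 131 / 36.44 = 0.579 s.

0.58 s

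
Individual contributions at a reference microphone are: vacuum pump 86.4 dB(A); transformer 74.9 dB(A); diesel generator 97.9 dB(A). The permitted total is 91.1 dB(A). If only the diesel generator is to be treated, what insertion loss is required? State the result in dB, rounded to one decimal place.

8.8 dB

The untreated sources together contribute 10^(86.4/10) + 10^(74.9/10) = 4.674e+08, i.e. 86.70 dB(A).
The limit corresponds to 10^(91.1/10) = 1.288e+09; subtracting the fixed part leaves 8.208e+08 for the diesel generator, i.e. 89.14 dB(A).
Required insertion loss = 97.9 − 89.14 = 8.76 dB.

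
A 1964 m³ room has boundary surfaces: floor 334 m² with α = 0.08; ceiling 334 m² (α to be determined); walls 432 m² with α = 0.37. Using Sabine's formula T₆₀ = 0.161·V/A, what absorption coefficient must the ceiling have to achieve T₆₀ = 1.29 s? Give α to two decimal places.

A = 0.161·V/T₆₀ = 0.161·1964/1.29 = 245.12 m² sabins.
Absorption from the other surfaces = 334·0.08 + 432·0.37 = 186.56 m², so the ceiling must supply 58.56 m² over 334 m².
α = 58.56/334 = 0.175.

0.18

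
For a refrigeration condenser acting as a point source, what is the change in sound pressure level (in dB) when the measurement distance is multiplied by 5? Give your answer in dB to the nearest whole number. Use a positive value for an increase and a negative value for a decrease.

A point source loses 6 dB per doubling of distance; generally ΔL = −20·log₁₀(r₂/r₁).
ΔL = −20·log₁₀(5) = -13.98 dB.

-14 dB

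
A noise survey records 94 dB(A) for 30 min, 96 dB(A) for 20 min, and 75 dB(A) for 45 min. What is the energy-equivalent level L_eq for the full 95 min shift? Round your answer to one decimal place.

The energy average is taken in the linear domain: L_eq = 10·log₁₀[(Σ tᵢ·10^(Lᵢ/10))/T], T = 95 min.
Σ tᵢ·10^(Lᵢ/10) = 30·10^(94/10) + 20·10^(96/10) + 45·10^(75/10) = 1.564e+11.
L_eq = 10·log₁₀(1.564e+11/95) = 92.17 dB(A).

92.2 dB(A)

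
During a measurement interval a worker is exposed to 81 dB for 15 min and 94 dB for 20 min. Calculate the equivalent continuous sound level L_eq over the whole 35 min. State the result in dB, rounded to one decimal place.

Weight each interval's intensity by its duration and average over T = 35 min:
Σ tᵢ·10^(Lᵢ/10) = 15·10^(81/10) + 20·10^(94/10) = 5.213e+10.
L_eq = 10·log₁₀(5.213e+10/35) = 91.73 dB.

91.7 dB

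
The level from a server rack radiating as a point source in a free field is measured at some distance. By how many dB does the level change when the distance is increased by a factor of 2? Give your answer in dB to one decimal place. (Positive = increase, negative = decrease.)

With spherical spreading the level changes by −20·log₁₀(r₂/r₁).
ΔL = −20·log₁₀(2) = -6.02 dB.

-6.0 dB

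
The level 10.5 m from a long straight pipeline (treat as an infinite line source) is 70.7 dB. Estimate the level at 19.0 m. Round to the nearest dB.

Line-source attenuation: ΔL = 10·log₁₀(r₂/r₁) = 10·log₁₀(19.0/10.5) = 2.576 dB.
L₂ = 70.7 − 10·log₁₀(19.0/10.5) = 70.7 − 2.576 = 68.12 dB.

68 dB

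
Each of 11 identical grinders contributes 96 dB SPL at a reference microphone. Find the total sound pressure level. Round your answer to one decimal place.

With 11 equal, uncorrelated contributions the intensity is 11× that of one unit, giving a rise of 10·log₁₀ 11.
L_total = 96 + 10·log₁₀(11) = 96 + 10.414 = 106.41 dB SPL.

106.4 dB SPL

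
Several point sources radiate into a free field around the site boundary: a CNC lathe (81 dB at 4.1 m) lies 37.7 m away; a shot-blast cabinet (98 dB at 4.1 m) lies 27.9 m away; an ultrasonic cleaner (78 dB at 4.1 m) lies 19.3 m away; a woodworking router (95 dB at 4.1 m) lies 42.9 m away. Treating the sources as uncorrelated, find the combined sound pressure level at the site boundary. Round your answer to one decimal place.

Apply inverse-square spreading to bring every level to the receiver, then sum 10^(L/10).
CNC lathe: 81 − 20·log₁₀(37.7/4.1) = 81 − 19.27 = 61.73 dB.
shot-blast cabinet: 98 − 20·log₁₀(27.9/4.1) = 98 − 16.66 = 81.34 dB.
ultrasonic cleaner: 78 − 20·log₁₀(19.3/4.1) = 78 − 13.46 = 64.54 dB.
woodworking router: 95 − 20·log₁₀(42.9/4.1) = 95 − 20.39 = 74.61 dB.
Σ 10^(L/10) = 1.695e+08 → L_total = 10·log₁₀(1.695e+08) = 82.29 dB.

82.3 dB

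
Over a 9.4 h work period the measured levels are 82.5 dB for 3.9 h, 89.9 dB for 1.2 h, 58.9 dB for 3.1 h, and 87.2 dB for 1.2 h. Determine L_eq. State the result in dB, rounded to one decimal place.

84.2 dB

Weight each interval's intensity by its duration and average over T = 9.4 h:
Σ tᵢ·10^(Lᵢ/10) = 3.9·10^(82.5/10) + 1.2·10^(89.9/10) + 3.1·10^(58.9/10) + 1.2·10^(87.2/10) = 2.498e+09.
L_eq = 10·log₁₀(2.498e+09/9.4) = 84.25 dB.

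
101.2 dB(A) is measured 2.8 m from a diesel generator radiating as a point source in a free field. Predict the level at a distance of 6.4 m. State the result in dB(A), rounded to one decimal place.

94.0 dB(A)

For a point source, L₂ = L₁ − 20·log₁₀(r₂/r₁).
L₂ = 101.2 − 20·log₁₀(6.4/2.8) = 101.2 − 7.180 = 94.02 dB(A).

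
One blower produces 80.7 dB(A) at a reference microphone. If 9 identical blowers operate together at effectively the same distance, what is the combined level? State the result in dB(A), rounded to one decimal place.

With 9 equal, uncorrelated contributions the intensity is 9× that of one unit, giving a rise of 10·log₁₀ 9.
L_total = 80.7 + 10·log₁₀(9) = 80.7 + 9.542 = 90.24 dB(A).

90.2 dB(A)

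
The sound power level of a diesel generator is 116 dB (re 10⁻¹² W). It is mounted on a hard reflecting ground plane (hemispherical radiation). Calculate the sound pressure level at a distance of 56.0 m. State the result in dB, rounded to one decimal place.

L_p = L_w − 10·log₁₀(2π·r²) with r = 56.0 m.
2π·r² = 1.97e+04 m², 10·log₁₀ of that is 42.946 dB.
L_p = 116 − 42.946 = 73.05 dB.

73.1 dB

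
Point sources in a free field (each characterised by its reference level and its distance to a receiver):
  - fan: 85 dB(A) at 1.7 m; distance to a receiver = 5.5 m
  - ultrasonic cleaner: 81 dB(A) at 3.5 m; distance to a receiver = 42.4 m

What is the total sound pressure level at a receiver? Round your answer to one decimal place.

Propagate each source to the receiver with L = L_ref − 20·log₁₀(r/r_ref), then add intensities.
fan: 85 − 20·log₁₀(5.5/1.7) = 85 − 10.20 = 74.80 dB(A).
ultrasonic cleaner: 81 − 20·log₁₀(42.4/3.5) = 81 − 21.67 = 59.33 dB(A).
Σ 10^(L/10) = 3.107e+07 → L_total = 10·log₁₀(3.107e+07) = 74.92 dB(A).

74.9 dB(A)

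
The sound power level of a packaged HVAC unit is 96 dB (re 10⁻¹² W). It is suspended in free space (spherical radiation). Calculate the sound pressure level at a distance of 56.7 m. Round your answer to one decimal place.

Free-field spherical radiation: L_p = L_w − 10·log₁₀(4π·r²), r = 56.7 m.
4π·r² = 4.04e+04 m², 10·log₁₀ of that is 46.064 dB.
L_p = 96 − 46.064 = 49.94 dB.

49.9 dB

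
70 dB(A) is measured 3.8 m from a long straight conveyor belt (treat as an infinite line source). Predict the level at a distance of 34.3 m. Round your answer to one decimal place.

60.4 dB(A)

For a line source, L₂ = L₁ − 10·log₁₀(r₂/r₁).
L₂ = 70 − 10·log₁₀(34.3/3.8) = 70 − 9.555 = 60.44 dB(A).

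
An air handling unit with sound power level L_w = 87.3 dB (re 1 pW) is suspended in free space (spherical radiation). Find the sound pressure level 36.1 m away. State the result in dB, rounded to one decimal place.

The power spreads over a sphere of area 4π·r², so L_p = L_w − 10·log₁₀(4π·r²).
4π·r² = 1.638e+04 m², 10·log₁₀ of that is 42.142 dB.
L_p = 87.3 − 42.142 = 45.16 dB.

45.2 dB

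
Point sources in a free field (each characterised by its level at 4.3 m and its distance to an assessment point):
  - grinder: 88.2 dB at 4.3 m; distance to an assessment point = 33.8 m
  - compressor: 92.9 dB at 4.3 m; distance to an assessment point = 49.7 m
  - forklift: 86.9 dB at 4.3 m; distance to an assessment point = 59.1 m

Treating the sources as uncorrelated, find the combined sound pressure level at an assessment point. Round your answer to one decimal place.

74.5 dB

Apply inverse-square spreading to bring every level to the receiver, then sum 10^(L/10).
grinder: 88.2 − 20·log₁₀(33.8/4.3) = 88.2 − 17.91 = 70.29 dB.
compressor: 92.9 − 20·log₁₀(49.7/4.3) = 92.9 − 21.26 = 71.64 dB.
forklift: 86.9 − 20·log₁₀(59.1/4.3) = 86.9 − 22.76 = 64.14 dB.
Σ 10^(L/10) = 2.788e+07 → L_total = 10·log₁₀(2.788e+07) = 74.45 dB.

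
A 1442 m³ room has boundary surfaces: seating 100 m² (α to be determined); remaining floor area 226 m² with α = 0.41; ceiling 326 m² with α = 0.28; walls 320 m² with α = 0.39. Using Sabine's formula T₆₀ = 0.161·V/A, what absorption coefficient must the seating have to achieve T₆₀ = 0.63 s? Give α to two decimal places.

From T₆₀ = 0.161·V/A, the target T₆₀ = 0.63 s needs A = 0.161·1442/0.63 = 368.51 m².
Absorption from the other surfaces = 226·0.41 + 326·0.28 + 320·0.39 = 308.74 m², so the seating must supply 59.77 m² over 100 m².
α = 59.77/100 = 0.598.

0.60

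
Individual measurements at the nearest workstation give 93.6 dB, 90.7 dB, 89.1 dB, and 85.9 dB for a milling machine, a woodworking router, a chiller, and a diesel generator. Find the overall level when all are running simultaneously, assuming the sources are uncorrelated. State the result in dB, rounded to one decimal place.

96.7 dB

For uncorrelated sources the intensities add, so convert each level to linear form, sum, and take 10·log₁₀ of the total.
Σ 10^(L/10) = 10^(93.6/10) + 10^(90.7/10) + 10^(89.1/10) + 10^(85.9/10) = 4.668e+09.
L_total = 10·log₁₀(4.668e+09) = 96.69 dB.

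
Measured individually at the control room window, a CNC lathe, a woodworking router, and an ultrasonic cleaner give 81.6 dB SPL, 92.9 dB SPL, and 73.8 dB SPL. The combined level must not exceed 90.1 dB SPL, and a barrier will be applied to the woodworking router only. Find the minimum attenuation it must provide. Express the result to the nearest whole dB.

4 dB

Everything except the woodworking router sums to 10^(81.6/10) + 10^(73.8/10) = 1.685e+08 in linear terms, 82.27 dB SPL.
To meet 90.1 dB SPL overall, the treated woodworking router may contribute at most 10^(90.1/10) − 1.685e+08 = 8.548e+08, i.e. 89.32 dB SPL.
Required insertion loss = 92.9 − 89.32 = 3.58 dB.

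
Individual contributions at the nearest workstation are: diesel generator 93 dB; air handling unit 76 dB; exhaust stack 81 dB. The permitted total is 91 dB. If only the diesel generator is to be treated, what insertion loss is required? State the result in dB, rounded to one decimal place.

2.6 dB

Fixed contribution from the other sources: Σ 10^(L/10) = 10^(76/10) + 10^(81/10) = 1.657e+08 (82.19 dB).
The limit corresponds to 10^(91/10) = 1.259e+09; subtracting the fixed part leaves 1.093e+09 for the diesel generator, i.e. 90.39 dB.
Required insertion loss = 93 − 90.39 = 2.61 dB.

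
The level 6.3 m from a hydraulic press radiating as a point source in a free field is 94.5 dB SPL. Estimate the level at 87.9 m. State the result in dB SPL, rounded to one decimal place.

71.6 dB SPL

Point-source attenuation: ΔL = 20·log₁₀(r₂/r₁) = 20·log₁₀(87.9/6.3) = 22.893 dB.
L₂ = 94.5 − 20·log₁₀(87.9/6.3) = 94.5 − 22.893 = 71.61 dB SPL.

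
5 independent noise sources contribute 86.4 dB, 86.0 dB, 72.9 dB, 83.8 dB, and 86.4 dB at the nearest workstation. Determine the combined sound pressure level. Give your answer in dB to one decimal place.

Incoherent sources combine by intensity addition: L_total = 10·log₁₀(Σ 10^(L_i/10)).
Σ 10^(L/10) = 10^(86.4/10) + 10^(86.0/10) + 10^(72.9/10) + 10^(83.8/10) + 10^(86.4/10) = 1.531e+09.
L_total = 10·log₁₀(1.531e+09) = 91.85 dB.

91.8 dB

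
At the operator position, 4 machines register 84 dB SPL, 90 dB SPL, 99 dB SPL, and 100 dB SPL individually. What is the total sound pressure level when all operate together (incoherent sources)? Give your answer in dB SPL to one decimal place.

102.8 dB SPL

Incoherent sources combine by intensity addition: L_total = 10·log₁₀(Σ 10^(L_i/10)).
Σ 10^(L/10) = 10^(84/10) + 10^(90/10) + 10^(99/10) + 10^(100/10) = 1.919e+10.
L_total = 10·log₁₀(1.919e+10) = 102.83 dB SPL.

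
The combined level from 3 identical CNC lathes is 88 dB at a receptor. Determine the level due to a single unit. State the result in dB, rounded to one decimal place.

83.2 dB

For N identical incoherent sources L_total = L₁ + 10·log₁₀ N, so L₁ = 88 − 10·log₁₀(3) = 88 − 4.771.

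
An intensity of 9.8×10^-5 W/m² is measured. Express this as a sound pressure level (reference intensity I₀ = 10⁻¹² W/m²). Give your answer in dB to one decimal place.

79.9 dB

Dividing by I₀ shifts the exponent by 12: I/I₀ = 9.8×10^7.
L = 10·(0.9912 + 7) = 79.91 dB.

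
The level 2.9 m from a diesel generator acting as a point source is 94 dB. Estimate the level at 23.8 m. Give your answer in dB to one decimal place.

75.7 dB

Spherical spreading from a point source gives a 20·log₁₀(r₂/r₁) drop.
L₂ = 94 − 20·log₁₀(23.8/2.9) = 94 − 18.284 = 75.72 dB.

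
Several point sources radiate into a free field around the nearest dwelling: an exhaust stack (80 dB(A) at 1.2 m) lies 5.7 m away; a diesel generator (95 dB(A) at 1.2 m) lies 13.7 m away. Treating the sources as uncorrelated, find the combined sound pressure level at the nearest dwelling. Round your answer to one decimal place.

74.6 dB(A)

First find each source's level at the receiver (point-source: −20·log₁₀(r/r_ref)), then combine on an intensity basis.
exhaust stack: 80 − 20·log₁₀(5.7/1.2) = 80 − 13.53 = 66.47 dB(A).
diesel generator: 95 − 20·log₁₀(13.7/1.2) = 95 − 21.15 = 73.85 dB(A).
Σ 10^(L/10) = 2.869e+07 → L_total = 10·log₁₀(2.869e+07) = 74.58 dB(A).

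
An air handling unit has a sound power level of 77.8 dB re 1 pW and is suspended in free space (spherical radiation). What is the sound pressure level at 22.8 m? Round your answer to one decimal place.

L_p = L_w − 10·log₁₀(4π·r²) with r = 22.8 m.
4π·r² = 6533 m², 10·log₁₀ of that is 38.151 dB.
L_p = 77.8 − 38.151 = 39.65 dB.

39.6 dB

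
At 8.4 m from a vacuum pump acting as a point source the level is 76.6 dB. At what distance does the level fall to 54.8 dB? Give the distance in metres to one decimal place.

103.3 m

The 21.8 dB drop corresponds to a distance ratio of 10^(21.8/20) for a point source.
r₂ = 8.4·10^((76.6−54.8)/20) = 8.4·10^(21.8/20) = 103.34 m.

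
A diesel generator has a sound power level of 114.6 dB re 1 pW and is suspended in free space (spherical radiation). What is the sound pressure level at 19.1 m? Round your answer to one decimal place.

Free-field spherical radiation: L_p = L_w − 10·log₁₀(4π·r²), r = 19.1 m.
4π·r² = 4584 m², 10·log₁₀ of that is 36.613 dB.
L_p = 114.6 − 36.613 = 77.99 dB.

78.0 dB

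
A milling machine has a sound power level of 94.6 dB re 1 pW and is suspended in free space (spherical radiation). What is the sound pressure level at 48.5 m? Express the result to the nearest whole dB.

The power spreads over a sphere of area 4π·r², so L_p = L_w − 10·log₁₀(4π·r²).
4π·r² = 2.956e+04 m², 10·log₁₀ of that is 44.707 dB.
L_p = 94.6 − 44.707 = 49.89 dB.

50 dB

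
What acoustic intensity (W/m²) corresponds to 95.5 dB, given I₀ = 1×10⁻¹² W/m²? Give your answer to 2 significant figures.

I/I₀ = 10^(95.5/10) = 3.548e+09, so I = 3.548e+09 × 10⁻¹² W/m².

0.0035 W/m²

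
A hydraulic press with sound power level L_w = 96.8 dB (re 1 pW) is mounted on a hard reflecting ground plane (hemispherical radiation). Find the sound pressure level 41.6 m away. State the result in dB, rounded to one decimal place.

Free-field hemispherical radiation: L_p = L_w − 10·log₁₀(2π·r²), r = 41.6 m.
2π·r² = 1.087e+04 m², 10·log₁₀ of that is 40.364 dB.
L_p = 96.8 − 40.364 = 56.44 dB.

56.4 dB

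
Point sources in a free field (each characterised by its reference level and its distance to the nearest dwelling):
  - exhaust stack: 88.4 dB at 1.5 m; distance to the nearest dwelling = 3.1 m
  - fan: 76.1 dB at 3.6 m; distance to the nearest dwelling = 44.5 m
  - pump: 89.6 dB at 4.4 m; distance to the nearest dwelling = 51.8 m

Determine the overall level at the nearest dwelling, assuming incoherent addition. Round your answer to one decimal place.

First find each source's level at the receiver (point-source: −20·log₁₀(r/r_ref)), then combine on an intensity basis.
exhaust stack: 88.4 − 20·log₁₀(3.1/1.5) = 88.4 − 6.31 = 82.09 dB.
fan: 76.1 − 20·log₁₀(44.5/3.6) = 76.1 − 21.84 = 54.26 dB.
pump: 89.6 − 20·log₁₀(51.8/4.4) = 89.6 − 21.42 = 68.18 dB.
Σ 10^(L/10) = 1.688e+08 → L_total = 10·log₁₀(1.688e+08) = 82.27 dB.

82.3 dB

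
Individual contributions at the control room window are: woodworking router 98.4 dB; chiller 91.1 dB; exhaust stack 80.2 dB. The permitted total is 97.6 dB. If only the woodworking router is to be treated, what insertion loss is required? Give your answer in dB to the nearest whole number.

2 dB

Everything except the woodworking router sums to 10^(91.1/10) + 10^(80.2/10) = 1.393e+09 in linear terms, 91.44 dB.
To meet 97.6 dB overall, the treated woodworking router may contribute at most 10^(97.6/10) − 1.393e+09 = 4.361e+09, i.e. 96.40 dB.
Required insertion loss = 98.4 − 96.40 = 2.00 dB.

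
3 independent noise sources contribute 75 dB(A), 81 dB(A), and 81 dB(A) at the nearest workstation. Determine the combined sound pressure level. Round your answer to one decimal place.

84.5 dB(A)

For uncorrelated sources the intensities add, so convert each level to linear form, sum, and take 10·log₁₀ of the total.
Σ 10^(L/10) = 10^(75/10) + 10^(81/10) + 10^(81/10) = 2.834e+08.
L_total = 10·log₁₀(2.834e+08) = 84.52 dB(A).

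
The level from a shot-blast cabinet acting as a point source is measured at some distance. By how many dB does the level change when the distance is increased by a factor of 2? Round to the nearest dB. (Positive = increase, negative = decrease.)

With spherical spreading the level changes by −20·log₁₀(r₂/r₁).
ΔL = −20·log₁₀(2) = -6.02 dB.

-6 dB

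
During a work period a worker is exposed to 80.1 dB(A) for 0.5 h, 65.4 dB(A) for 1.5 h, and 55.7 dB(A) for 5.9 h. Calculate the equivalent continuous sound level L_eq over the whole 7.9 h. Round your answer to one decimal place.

Weight each interval's intensity by its duration and average over T = 7.9 h:
Σ tᵢ·10^(Lᵢ/10) = 0.5·10^(80.1/10) + 1.5·10^(65.4/10) + 5.9·10^(55.7/10) = 5.856e+07.
L_eq = 10·log₁₀(5.856e+07/7.9) = 68.70 dB(A).

68.7 dB(A)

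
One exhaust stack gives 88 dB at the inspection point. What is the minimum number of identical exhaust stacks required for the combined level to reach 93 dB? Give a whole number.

N identical sources give L₁ + 10·log₁₀ N, so require 10·log₁₀ N ≥ 93 − 88 = 5.0 dB.
N ≥ 10^(5.0/10) = 3.162, so N = 4.

4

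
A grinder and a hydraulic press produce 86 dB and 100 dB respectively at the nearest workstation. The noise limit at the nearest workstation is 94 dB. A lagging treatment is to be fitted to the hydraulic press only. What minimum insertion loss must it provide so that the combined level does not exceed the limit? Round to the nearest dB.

7 dB

The untreated sources together contribute 10^(86/10) = 3.981e+08, i.e. 86.00 dB.
The limit corresponds to 10^(94/10) = 2.512e+09; subtracting the fixed part leaves 2.114e+09 for the hydraulic press, i.e. 93.25 dB.
So the hydraulic press must be reduced from 100 to 93.25 dB: IL = 6.75 dB.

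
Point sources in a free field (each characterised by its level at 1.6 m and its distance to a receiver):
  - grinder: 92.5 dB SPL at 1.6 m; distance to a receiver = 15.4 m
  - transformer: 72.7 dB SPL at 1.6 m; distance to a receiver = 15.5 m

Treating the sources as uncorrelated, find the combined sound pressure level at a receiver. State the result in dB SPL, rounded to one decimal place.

72.9 dB SPL

Propagate each source to the receiver with L = L_ref − 20·log₁₀(r/r_ref), then add intensities.
grinder: 92.5 − 20·log₁₀(15.4/1.6) = 92.5 − 19.67 = 72.83 dB SPL.
transformer: 72.7 − 20·log₁₀(15.5/1.6) = 72.7 − 19.72 = 52.98 dB SPL.
Σ 10^(L/10) = 1.939e+07 → L_total = 10·log₁₀(1.939e+07) = 72.88 dB SPL.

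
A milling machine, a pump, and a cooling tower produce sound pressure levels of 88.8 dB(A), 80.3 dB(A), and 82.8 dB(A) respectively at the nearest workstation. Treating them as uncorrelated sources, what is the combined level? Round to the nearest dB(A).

90 dB(A)

For uncorrelated sources the intensities add, so convert each level to linear form, sum, and take 10·log₁₀ of the total.
Σ 10^(L/10) = 10^(88.8/10) + 10^(80.3/10) + 10^(82.8/10) = 1.056e+09.
L_total = 10·log₁₀(1.056e+09) = 90.24 dB(A).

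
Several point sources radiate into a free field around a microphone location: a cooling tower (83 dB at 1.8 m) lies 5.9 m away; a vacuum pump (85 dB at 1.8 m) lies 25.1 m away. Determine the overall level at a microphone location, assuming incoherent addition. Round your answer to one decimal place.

73.1 dB

Apply inverse-square spreading to bring every level to the receiver, then sum 10^(L/10).
cooling tower: 83 − 20·log₁₀(5.9/1.8) = 83 − 10.31 = 72.69 dB.
vacuum pump: 85 − 20·log₁₀(25.1/1.8) = 85 − 22.89 = 62.11 dB.
Σ 10^(L/10) = 2.020e+07 → L_total = 10·log₁₀(2.020e+07) = 73.05 dB.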